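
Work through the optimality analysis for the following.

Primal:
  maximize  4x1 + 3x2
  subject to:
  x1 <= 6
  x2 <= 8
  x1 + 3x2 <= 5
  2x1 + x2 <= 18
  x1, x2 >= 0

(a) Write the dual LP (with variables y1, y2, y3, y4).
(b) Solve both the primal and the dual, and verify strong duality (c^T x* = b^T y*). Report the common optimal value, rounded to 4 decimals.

The standard primal-dual pair for 'max c^T x s.t. A x <= b, x >= 0' is:
  Dual:  min b^T y  s.t.  A^T y >= c,  y >= 0.

So the dual LP is:
  minimize  6y1 + 8y2 + 5y3 + 18y4
  subject to:
    y1 + y3 + 2y4 >= 4
    y2 + 3y3 + y4 >= 3
    y1, y2, y3, y4 >= 0

Solving the primal: x* = (5, 0).
  primal value c^T x* = 20.
Solving the dual: y* = (0, 0, 4, 0).
  dual value b^T y* = 20.
Strong duality: c^T x* = b^T y*. Confirmed.

20


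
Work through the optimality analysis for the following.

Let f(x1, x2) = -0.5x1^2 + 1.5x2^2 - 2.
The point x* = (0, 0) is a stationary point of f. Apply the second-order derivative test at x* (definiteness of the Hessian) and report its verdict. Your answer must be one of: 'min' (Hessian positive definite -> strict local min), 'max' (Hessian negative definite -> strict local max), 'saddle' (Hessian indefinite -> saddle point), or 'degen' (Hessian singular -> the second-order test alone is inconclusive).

Compute the Hessian H = grad^2 f:
  H = [[-1, 0], [0, 3]]
Verify stationarity: grad f(x*) = H x* + g = (0, 0).
Eigenvalues of H: -1, 3.
Eigenvalues have mixed signs, so H is indefinite -> x* is a saddle point.

saddle


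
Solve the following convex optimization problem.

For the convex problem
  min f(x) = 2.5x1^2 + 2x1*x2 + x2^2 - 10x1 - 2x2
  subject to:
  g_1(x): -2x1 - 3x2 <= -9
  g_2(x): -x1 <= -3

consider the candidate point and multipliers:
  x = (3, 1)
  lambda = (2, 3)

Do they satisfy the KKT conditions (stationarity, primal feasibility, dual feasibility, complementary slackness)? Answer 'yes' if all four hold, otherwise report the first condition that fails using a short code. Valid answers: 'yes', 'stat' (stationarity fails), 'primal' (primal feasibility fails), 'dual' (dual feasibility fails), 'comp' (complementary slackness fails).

Gradient of f: grad f(x) = Q x + c = (7, 6)
Constraint values g_i(x) = a_i^T x - b_i:
  g_1((3, 1)) = 0
  g_2((3, 1)) = 0
Stationarity residual: grad f(x) + sum_i lambda_i a_i = (0, 0)
  -> stationarity OK
Primal feasibility (all g_i <= 0): OK
Dual feasibility (all lambda_i >= 0): OK
Complementary slackness (lambda_i * g_i(x) = 0 for all i): OK

Verdict: yes, KKT holds.

yes


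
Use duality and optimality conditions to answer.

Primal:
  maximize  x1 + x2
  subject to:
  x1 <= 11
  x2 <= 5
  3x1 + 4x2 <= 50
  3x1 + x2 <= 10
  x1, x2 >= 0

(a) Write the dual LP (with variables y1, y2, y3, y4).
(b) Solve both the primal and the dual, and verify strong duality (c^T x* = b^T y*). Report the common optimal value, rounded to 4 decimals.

The standard primal-dual pair for 'max c^T x s.t. A x <= b, x >= 0' is:
  Dual:  min b^T y  s.t.  A^T y >= c,  y >= 0.

So the dual LP is:
  minimize  11y1 + 5y2 + 50y3 + 10y4
  subject to:
    y1 + 3y3 + 3y4 >= 1
    y2 + 4y3 + y4 >= 1
    y1, y2, y3, y4 >= 0

Solving the primal: x* = (1.6667, 5).
  primal value c^T x* = 6.6667.
Solving the dual: y* = (0, 0.6667, 0, 0.3333).
  dual value b^T y* = 6.6667.
Strong duality: c^T x* = b^T y*. Confirmed.

6.6667


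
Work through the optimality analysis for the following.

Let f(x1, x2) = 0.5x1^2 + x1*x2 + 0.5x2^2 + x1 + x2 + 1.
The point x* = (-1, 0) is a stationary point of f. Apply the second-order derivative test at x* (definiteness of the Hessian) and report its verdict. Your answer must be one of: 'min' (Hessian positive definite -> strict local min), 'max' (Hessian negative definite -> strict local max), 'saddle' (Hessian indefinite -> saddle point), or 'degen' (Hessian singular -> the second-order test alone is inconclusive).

Compute the Hessian H = grad^2 f:
  H = [[1, 1], [1, 1]]
Verify stationarity: grad f(x*) = H x* + g = (0, 0).
Eigenvalues of H: 0, 2.
H has a zero eigenvalue (singular; positive semidefinite but not definite), so H is neither positive definite, negative definite, nor indefinite. The second-order test alone is inconclusive -> degen.
(Indeed, f is constant along the null direction of H through x*, so x* is not a strict local extremum.)

degen


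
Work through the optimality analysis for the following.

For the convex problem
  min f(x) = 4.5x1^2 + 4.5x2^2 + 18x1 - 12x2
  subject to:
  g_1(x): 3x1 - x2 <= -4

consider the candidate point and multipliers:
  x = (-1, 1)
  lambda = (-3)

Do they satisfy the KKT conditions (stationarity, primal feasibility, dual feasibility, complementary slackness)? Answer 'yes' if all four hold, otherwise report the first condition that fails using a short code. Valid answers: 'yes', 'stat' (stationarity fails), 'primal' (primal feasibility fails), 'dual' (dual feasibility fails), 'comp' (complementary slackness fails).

Gradient of f: grad f(x) = Q x + c = (9, -3)
Constraint values g_i(x) = a_i^T x - b_i:
  g_1((-1, 1)) = 0
Stationarity residual: grad f(x) + sum_i lambda_i a_i = (0, 0)
  -> stationarity OK
Primal feasibility (all g_i <= 0): OK
Dual feasibility (all lambda_i >= 0): FAILS
Complementary slackness (lambda_i * g_i(x) = 0 for all i): OK

Verdict: the first failing condition is dual_feasibility -> dual.

dual


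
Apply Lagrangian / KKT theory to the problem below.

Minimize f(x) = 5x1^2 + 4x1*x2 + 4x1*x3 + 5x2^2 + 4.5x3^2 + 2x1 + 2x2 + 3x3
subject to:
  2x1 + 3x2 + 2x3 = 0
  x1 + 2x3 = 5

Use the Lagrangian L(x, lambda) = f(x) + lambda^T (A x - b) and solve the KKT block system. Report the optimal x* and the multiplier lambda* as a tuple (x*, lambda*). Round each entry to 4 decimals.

Form the Lagrangian:
  L(x, lambda) = (1/2) x^T Q x + c^T x + lambda^T (A x - b)
Stationarity (grad_x L = 0): Q x + c + A^T lambda = 0.
Primal feasibility: A x = b.

This gives the KKT block system:
  [ Q   A^T ] [ x     ]   [-c ]
  [ A    0  ] [ lambda ] = [ b ]

Solving the linear system:
  x*      = (0.3776, -1.7925, 2.3112)
  lambda* = (4.805, -17.4606)
  f(x*)   = 45.7033

x* = (0.3776, -1.7925, 2.3112), lambda* = (4.805, -17.4606)


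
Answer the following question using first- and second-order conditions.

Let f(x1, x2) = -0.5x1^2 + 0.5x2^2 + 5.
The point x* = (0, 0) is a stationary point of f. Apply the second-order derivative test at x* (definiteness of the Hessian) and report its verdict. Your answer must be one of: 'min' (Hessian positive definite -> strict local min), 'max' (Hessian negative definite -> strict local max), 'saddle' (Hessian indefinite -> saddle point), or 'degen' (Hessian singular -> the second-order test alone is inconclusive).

Compute the Hessian H = grad^2 f:
  H = [[-1, 0], [0, 1]]
Verify stationarity: grad f(x*) = H x* + g = (0, 0).
Eigenvalues of H: -1, 1.
Eigenvalues have mixed signs, so H is indefinite -> x* is a saddle point.

saddle


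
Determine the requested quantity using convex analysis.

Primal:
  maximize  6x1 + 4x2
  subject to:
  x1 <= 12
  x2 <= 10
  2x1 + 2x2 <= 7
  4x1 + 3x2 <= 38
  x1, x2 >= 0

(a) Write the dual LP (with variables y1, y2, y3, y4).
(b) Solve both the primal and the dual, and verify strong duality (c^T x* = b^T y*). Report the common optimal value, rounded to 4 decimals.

The standard primal-dual pair for 'max c^T x s.t. A x <= b, x >= 0' is:
  Dual:  min b^T y  s.t.  A^T y >= c,  y >= 0.

So the dual LP is:
  minimize  12y1 + 10y2 + 7y3 + 38y4
  subject to:
    y1 + 2y3 + 4y4 >= 6
    y2 + 2y3 + 3y4 >= 4
    y1, y2, y3, y4 >= 0

Solving the primal: x* = (3.5, 0).
  primal value c^T x* = 21.
Solving the dual: y* = (0, 0, 3, 0).
  dual value b^T y* = 21.
Strong duality: c^T x* = b^T y*. Confirmed.

21


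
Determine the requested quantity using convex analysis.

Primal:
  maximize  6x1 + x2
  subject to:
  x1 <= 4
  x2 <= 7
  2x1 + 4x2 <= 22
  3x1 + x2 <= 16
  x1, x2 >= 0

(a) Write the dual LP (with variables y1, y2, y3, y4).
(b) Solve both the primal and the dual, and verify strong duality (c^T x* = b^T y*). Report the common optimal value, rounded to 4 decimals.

The standard primal-dual pair for 'max c^T x s.t. A x <= b, x >= 0' is:
  Dual:  min b^T y  s.t.  A^T y >= c,  y >= 0.

So the dual LP is:
  minimize  4y1 + 7y2 + 22y3 + 16y4
  subject to:
    y1 + 2y3 + 3y4 >= 6
    y2 + 4y3 + y4 >= 1
    y1, y2, y3, y4 >= 0

Solving the primal: x* = (4, 3.5).
  primal value c^T x* = 27.5.
Solving the dual: y* = (5.5, 0, 0.25, 0).
  dual value b^T y* = 27.5.
Strong duality: c^T x* = b^T y*. Confirmed.

27.5


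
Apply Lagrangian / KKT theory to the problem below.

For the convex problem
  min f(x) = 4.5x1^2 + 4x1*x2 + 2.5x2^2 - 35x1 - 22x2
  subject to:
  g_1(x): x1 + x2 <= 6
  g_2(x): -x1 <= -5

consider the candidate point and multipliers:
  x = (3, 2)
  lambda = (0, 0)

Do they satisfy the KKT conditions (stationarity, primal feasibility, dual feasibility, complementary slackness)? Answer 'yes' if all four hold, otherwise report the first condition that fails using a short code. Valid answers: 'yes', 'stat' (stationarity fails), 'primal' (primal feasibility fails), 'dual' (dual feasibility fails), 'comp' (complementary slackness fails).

Gradient of f: grad f(x) = Q x + c = (0, 0)
Constraint values g_i(x) = a_i^T x - b_i:
  g_1((3, 2)) = -1
  g_2((3, 2)) = 2
Stationarity residual: grad f(x) + sum_i lambda_i a_i = (0, 0)
  -> stationarity OK
Primal feasibility (all g_i <= 0): FAILS
Dual feasibility (all lambda_i >= 0): OK
Complementary slackness (lambda_i * g_i(x) = 0 for all i): OK

Verdict: the first failing condition is primal_feasibility -> primal.

primal


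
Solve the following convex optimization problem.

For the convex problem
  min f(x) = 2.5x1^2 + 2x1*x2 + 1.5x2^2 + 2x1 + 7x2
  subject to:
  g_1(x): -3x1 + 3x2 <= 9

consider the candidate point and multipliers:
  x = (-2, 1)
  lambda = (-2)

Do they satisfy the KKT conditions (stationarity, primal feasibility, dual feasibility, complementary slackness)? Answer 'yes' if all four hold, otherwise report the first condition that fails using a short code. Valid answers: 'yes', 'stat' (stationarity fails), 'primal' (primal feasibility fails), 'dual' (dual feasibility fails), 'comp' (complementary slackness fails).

Gradient of f: grad f(x) = Q x + c = (-6, 6)
Constraint values g_i(x) = a_i^T x - b_i:
  g_1((-2, 1)) = 0
Stationarity residual: grad f(x) + sum_i lambda_i a_i = (0, 0)
  -> stationarity OK
Primal feasibility (all g_i <= 0): OK
Dual feasibility (all lambda_i >= 0): FAILS
Complementary slackness (lambda_i * g_i(x) = 0 for all i): OK

Verdict: the first failing condition is dual_feasibility -> dual.

dual


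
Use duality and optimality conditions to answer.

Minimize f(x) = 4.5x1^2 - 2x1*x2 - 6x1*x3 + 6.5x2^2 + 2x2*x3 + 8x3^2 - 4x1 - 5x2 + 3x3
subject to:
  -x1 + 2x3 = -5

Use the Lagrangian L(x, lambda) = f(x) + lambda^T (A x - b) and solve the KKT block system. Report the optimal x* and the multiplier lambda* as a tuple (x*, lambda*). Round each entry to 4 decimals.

Form the Lagrangian:
  L(x, lambda) = (1/2) x^T Q x + c^T x + lambda^T (A x - b)
Stationarity (grad_x L = 0): Q x + c + A^T lambda = 0.
Primal feasibility: A x = b.

This gives the KKT block system:
  [ Q   A^T ] [ x     ]   [-c ]
  [ A    0  ] [ lambda ] = [ b ]

Solving the linear system:
  x*      = (1.1944, 0.8611, -1.9028)
  lambda* = (16.4444)
  f(x*)   = 33.7153

x* = (1.1944, 0.8611, -1.9028), lambda* = (16.4444)


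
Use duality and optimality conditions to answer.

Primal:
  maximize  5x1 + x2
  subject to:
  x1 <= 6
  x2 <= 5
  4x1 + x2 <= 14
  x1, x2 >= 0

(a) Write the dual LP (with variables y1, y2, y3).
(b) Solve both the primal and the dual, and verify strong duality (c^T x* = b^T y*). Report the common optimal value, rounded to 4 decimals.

The standard primal-dual pair for 'max c^T x s.t. A x <= b, x >= 0' is:
  Dual:  min b^T y  s.t.  A^T y >= c,  y >= 0.

So the dual LP is:
  minimize  6y1 + 5y2 + 14y3
  subject to:
    y1 + 4y3 >= 5
    y2 + y3 >= 1
    y1, y2, y3 >= 0

Solving the primal: x* = (3.5, 0).
  primal value c^T x* = 17.5.
Solving the dual: y* = (0, 0, 1.25).
  dual value b^T y* = 17.5.
Strong duality: c^T x* = b^T y*. Confirmed.

17.5


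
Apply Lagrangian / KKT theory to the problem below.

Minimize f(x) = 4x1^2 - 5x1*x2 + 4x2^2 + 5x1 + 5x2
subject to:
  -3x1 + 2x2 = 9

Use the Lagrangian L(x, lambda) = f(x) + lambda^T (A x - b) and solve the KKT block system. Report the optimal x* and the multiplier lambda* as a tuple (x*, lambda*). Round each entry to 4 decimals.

Form the Lagrangian:
  L(x, lambda) = (1/2) x^T Q x + c^T x + lambda^T (A x - b)
Stationarity (grad_x L = 0): Q x + c + A^T lambda = 0.
Primal feasibility: A x = b.

This gives the KKT block system:
  [ Q   A^T ] [ x     ]   [-c ]
  [ A    0  ] [ lambda ] = [ b ]

Solving the linear system:
  x*      = (-4, -1.5)
  lambda* = (-6.5)
  f(x*)   = 15.5

x* = (-4, -1.5), lambda* = (-6.5)


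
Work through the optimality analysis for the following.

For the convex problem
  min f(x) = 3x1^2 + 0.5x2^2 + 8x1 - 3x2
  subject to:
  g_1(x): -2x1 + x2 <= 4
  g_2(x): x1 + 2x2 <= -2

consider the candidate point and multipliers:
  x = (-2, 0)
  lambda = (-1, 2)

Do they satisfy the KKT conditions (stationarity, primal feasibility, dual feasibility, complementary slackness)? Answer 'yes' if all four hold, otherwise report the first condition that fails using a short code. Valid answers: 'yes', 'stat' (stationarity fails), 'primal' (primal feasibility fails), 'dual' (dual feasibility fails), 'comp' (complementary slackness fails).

Gradient of f: grad f(x) = Q x + c = (-4, -3)
Constraint values g_i(x) = a_i^T x - b_i:
  g_1((-2, 0)) = 0
  g_2((-2, 0)) = 0
Stationarity residual: grad f(x) + sum_i lambda_i a_i = (0, 0)
  -> stationarity OK
Primal feasibility (all g_i <= 0): OK
Dual feasibility (all lambda_i >= 0): FAILS
Complementary slackness (lambda_i * g_i(x) = 0 for all i): OK

Verdict: the first failing condition is dual_feasibility -> dual.

dual


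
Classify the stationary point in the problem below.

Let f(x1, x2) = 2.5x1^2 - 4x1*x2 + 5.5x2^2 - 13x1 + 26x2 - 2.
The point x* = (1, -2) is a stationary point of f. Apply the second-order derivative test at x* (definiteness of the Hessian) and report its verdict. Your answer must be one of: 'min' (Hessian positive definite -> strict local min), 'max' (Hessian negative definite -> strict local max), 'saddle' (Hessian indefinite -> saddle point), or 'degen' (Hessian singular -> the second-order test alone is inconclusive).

Compute the Hessian H = grad^2 f:
  H = [[5, -4], [-4, 11]]
Verify stationarity: grad f(x*) = H x* + g = (0, 0).
Eigenvalues of H: 3, 13.
Both eigenvalues > 0, so H is positive definite -> x* is a strict local min.

min


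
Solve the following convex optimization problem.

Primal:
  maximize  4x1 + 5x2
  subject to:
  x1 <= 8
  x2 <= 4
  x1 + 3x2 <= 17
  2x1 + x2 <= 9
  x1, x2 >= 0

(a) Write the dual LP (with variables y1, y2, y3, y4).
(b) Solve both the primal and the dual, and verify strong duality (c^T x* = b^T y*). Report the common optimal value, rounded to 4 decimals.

The standard primal-dual pair for 'max c^T x s.t. A x <= b, x >= 0' is:
  Dual:  min b^T y  s.t.  A^T y >= c,  y >= 0.

So the dual LP is:
  minimize  8y1 + 4y2 + 17y3 + 9y4
  subject to:
    y1 + y3 + 2y4 >= 4
    y2 + 3y3 + y4 >= 5
    y1, y2, y3, y4 >= 0

Solving the primal: x* = (2.5, 4).
  primal value c^T x* = 30.
Solving the dual: y* = (0, 3, 0, 2).
  dual value b^T y* = 30.
Strong duality: c^T x* = b^T y*. Confirmed.

30


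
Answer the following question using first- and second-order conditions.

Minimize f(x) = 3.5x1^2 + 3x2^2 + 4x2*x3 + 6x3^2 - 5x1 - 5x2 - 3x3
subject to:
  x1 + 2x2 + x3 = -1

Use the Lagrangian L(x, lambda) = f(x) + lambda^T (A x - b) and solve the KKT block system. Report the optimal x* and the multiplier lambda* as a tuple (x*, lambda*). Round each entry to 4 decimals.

Form the Lagrangian:
  L(x, lambda) = (1/2) x^T Q x + c^T x + lambda^T (A x - b)
Stationarity (grad_x L = 0): Q x + c + A^T lambda = 0.
Primal feasibility: A x = b.

This gives the KKT block system:
  [ Q   A^T ] [ x     ]   [-c ]
  [ A    0  ] [ lambda ] = [ b ]

Solving the linear system:
  x*      = (0.1242, -0.618, 0.1118)
  lambda* = (4.1304)
  f(x*)   = 3.132

x* = (0.1242, -0.618, 0.1118), lambda* = (4.1304)


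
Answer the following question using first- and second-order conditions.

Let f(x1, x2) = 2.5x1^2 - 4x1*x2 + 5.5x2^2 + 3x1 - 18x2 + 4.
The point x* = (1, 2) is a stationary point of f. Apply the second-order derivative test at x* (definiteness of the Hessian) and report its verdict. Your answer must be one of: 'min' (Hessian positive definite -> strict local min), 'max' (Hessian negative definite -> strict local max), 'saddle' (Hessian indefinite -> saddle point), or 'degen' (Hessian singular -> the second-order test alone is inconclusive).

Compute the Hessian H = grad^2 f:
  H = [[5, -4], [-4, 11]]
Verify stationarity: grad f(x*) = H x* + g = (0, 0).
Eigenvalues of H: 3, 13.
Both eigenvalues > 0, so H is positive definite -> x* is a strict local min.

min


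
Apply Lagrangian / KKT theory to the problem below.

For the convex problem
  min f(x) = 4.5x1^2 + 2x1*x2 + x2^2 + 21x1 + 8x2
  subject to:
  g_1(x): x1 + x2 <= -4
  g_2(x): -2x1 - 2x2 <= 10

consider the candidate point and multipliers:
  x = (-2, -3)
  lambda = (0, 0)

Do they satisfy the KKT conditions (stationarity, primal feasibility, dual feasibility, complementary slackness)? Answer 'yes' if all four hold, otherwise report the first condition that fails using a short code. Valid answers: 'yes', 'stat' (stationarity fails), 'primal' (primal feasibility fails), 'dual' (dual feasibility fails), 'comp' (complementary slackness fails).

Gradient of f: grad f(x) = Q x + c = (-3, -2)
Constraint values g_i(x) = a_i^T x - b_i:
  g_1((-2, -3)) = -1
  g_2((-2, -3)) = 0
Stationarity residual: grad f(x) + sum_i lambda_i a_i = (-3, -2)
  -> stationarity FAILS
Primal feasibility (all g_i <= 0): OK
Dual feasibility (all lambda_i >= 0): OK
Complementary slackness (lambda_i * g_i(x) = 0 for all i): OK

Verdict: the first failing condition is stationarity -> stat.

stat


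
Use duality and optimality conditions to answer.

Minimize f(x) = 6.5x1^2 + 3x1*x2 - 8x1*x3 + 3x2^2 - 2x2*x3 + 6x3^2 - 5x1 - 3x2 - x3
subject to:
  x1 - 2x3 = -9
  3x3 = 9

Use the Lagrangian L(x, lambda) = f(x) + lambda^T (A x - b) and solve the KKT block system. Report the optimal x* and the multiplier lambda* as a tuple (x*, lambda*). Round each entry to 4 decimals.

Form the Lagrangian:
  L(x, lambda) = (1/2) x^T Q x + c^T x + lambda^T (A x - b)
Stationarity (grad_x L = 0): Q x + c + A^T lambda = 0.
Primal feasibility: A x = b.

This gives the KKT block system:
  [ Q   A^T ] [ x     ]   [-c ]
  [ A    0  ] [ lambda ] = [ b ]

Solving the linear system:
  x*      = (-3, 3, 3)
  lambda* = (59, 21.6667)
  f(x*)   = 169.5

x* = (-3, 3, 3), lambda* = (59, 21.6667)


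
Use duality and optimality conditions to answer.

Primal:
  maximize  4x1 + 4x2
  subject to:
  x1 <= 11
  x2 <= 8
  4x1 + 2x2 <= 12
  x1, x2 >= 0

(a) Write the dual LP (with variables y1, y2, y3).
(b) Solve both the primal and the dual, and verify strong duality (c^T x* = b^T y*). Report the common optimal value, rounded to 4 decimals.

The standard primal-dual pair for 'max c^T x s.t. A x <= b, x >= 0' is:
  Dual:  min b^T y  s.t.  A^T y >= c,  y >= 0.

So the dual LP is:
  minimize  11y1 + 8y2 + 12y3
  subject to:
    y1 + 4y3 >= 4
    y2 + 2y3 >= 4
    y1, y2, y3 >= 0

Solving the primal: x* = (0, 6).
  primal value c^T x* = 24.
Solving the dual: y* = (0, 0, 2).
  dual value b^T y* = 24.
Strong duality: c^T x* = b^T y*. Confirmed.

24


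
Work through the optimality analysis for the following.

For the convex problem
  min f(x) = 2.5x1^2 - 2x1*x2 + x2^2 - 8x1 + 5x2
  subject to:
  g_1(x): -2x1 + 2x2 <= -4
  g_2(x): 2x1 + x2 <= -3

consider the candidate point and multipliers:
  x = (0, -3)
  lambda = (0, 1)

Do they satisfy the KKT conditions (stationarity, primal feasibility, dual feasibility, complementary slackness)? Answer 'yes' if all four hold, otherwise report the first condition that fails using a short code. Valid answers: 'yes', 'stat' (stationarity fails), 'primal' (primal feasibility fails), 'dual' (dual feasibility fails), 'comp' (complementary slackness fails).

Gradient of f: grad f(x) = Q x + c = (-2, -1)
Constraint values g_i(x) = a_i^T x - b_i:
  g_1((0, -3)) = -2
  g_2((0, -3)) = 0
Stationarity residual: grad f(x) + sum_i lambda_i a_i = (0, 0)
  -> stationarity OK
Primal feasibility (all g_i <= 0): OK
Dual feasibility (all lambda_i >= 0): OK
Complementary slackness (lambda_i * g_i(x) = 0 for all i): OK

Verdict: yes, KKT holds.

yes


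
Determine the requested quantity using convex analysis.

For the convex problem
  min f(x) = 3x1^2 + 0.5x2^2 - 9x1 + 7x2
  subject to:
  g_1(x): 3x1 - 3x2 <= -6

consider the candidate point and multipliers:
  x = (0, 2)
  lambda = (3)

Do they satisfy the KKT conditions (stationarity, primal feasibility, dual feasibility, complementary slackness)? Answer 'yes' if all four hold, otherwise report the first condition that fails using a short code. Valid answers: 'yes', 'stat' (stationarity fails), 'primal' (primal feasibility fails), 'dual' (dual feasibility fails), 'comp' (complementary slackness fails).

Gradient of f: grad f(x) = Q x + c = (-9, 9)
Constraint values g_i(x) = a_i^T x - b_i:
  g_1((0, 2)) = 0
Stationarity residual: grad f(x) + sum_i lambda_i a_i = (0, 0)
  -> stationarity OK
Primal feasibility (all g_i <= 0): OK
Dual feasibility (all lambda_i >= 0): OK
Complementary slackness (lambda_i * g_i(x) = 0 for all i): OK

Verdict: yes, KKT holds.

yes


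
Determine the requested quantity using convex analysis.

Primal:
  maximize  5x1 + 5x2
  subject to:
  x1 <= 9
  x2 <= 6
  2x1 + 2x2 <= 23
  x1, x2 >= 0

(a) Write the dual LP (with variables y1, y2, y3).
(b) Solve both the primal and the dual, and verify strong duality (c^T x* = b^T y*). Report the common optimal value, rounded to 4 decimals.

The standard primal-dual pair for 'max c^T x s.t. A x <= b, x >= 0' is:
  Dual:  min b^T y  s.t.  A^T y >= c,  y >= 0.

So the dual LP is:
  minimize  9y1 + 6y2 + 23y3
  subject to:
    y1 + 2y3 >= 5
    y2 + 2y3 >= 5
    y1, y2, y3 >= 0

Solving the primal: x* = (5.5, 6).
  primal value c^T x* = 57.5.
Solving the dual: y* = (0, 0, 2.5).
  dual value b^T y* = 57.5.
Strong duality: c^T x* = b^T y*. Confirmed.

57.5


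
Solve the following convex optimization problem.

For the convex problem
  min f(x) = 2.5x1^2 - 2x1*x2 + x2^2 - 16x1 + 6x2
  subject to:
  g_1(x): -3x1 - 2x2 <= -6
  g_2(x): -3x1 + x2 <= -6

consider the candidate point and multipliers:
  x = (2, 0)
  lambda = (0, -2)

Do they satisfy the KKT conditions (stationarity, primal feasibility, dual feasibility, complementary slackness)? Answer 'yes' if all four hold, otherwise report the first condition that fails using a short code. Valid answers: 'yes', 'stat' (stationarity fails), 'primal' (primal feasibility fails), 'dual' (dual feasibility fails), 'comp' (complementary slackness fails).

Gradient of f: grad f(x) = Q x + c = (-6, 2)
Constraint values g_i(x) = a_i^T x - b_i:
  g_1((2, 0)) = 0
  g_2((2, 0)) = 0
Stationarity residual: grad f(x) + sum_i lambda_i a_i = (0, 0)
  -> stationarity OK
Primal feasibility (all g_i <= 0): OK
Dual feasibility (all lambda_i >= 0): FAILS
Complementary slackness (lambda_i * g_i(x) = 0 for all i): OK

Verdict: the first failing condition is dual_feasibility -> dual.

dual


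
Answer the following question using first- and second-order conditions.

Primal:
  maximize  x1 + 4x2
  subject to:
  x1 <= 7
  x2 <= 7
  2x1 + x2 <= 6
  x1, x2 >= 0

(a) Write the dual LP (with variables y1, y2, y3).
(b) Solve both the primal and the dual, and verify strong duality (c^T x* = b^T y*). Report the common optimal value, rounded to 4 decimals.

The standard primal-dual pair for 'max c^T x s.t. A x <= b, x >= 0' is:
  Dual:  min b^T y  s.t.  A^T y >= c,  y >= 0.

So the dual LP is:
  minimize  7y1 + 7y2 + 6y3
  subject to:
    y1 + 2y3 >= 1
    y2 + y3 >= 4
    y1, y2, y3 >= 0

Solving the primal: x* = (0, 6).
  primal value c^T x* = 24.
Solving the dual: y* = (0, 0, 4).
  dual value b^T y* = 24.
Strong duality: c^T x* = b^T y*. Confirmed.

24


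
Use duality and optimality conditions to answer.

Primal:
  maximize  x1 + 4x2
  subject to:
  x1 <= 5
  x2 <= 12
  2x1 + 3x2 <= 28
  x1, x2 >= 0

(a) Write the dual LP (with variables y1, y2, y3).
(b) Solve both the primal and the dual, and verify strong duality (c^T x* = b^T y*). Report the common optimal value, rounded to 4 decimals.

The standard primal-dual pair for 'max c^T x s.t. A x <= b, x >= 0' is:
  Dual:  min b^T y  s.t.  A^T y >= c,  y >= 0.

So the dual LP is:
  minimize  5y1 + 12y2 + 28y3
  subject to:
    y1 + 2y3 >= 1
    y2 + 3y3 >= 4
    y1, y2, y3 >= 0

Solving the primal: x* = (0, 9.3333).
  primal value c^T x* = 37.3333.
Solving the dual: y* = (0, 0, 1.3333).
  dual value b^T y* = 37.3333.
Strong duality: c^T x* = b^T y*. Confirmed.

37.3333


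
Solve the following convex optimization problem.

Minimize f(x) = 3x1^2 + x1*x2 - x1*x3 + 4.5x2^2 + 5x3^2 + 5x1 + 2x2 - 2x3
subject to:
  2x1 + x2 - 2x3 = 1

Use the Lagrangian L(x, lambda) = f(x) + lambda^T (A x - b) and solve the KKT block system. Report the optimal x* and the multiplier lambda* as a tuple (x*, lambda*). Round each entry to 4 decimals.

Form the Lagrangian:
  L(x, lambda) = (1/2) x^T Q x + c^T x + lambda^T (A x - b)
Stationarity (grad_x L = 0): Q x + c + A^T lambda = 0.
Primal feasibility: A x = b.

This gives the KKT block system:
  [ Q   A^T ] [ x     ]   [-c ]
  [ A    0  ] [ lambda ] = [ b ]

Solving the linear system:
  x*      = (0.0688, 0.0975, -0.3824)
  lambda* = (-2.9465)
  f(x*)   = 2.1252

x* = (0.0688, 0.0975, -0.3824), lambda* = (-2.9465)


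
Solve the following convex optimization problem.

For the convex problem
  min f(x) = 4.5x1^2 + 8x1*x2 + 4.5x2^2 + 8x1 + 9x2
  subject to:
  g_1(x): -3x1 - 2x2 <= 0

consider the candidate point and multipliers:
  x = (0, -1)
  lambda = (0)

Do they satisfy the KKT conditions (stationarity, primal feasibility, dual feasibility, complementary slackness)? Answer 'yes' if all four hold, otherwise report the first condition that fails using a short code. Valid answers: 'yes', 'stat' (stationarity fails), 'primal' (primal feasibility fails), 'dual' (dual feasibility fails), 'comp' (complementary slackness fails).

Gradient of f: grad f(x) = Q x + c = (0, 0)
Constraint values g_i(x) = a_i^T x - b_i:
  g_1((0, -1)) = 2
Stationarity residual: grad f(x) + sum_i lambda_i a_i = (0, 0)
  -> stationarity OK
Primal feasibility (all g_i <= 0): FAILS
Dual feasibility (all lambda_i >= 0): OK
Complementary slackness (lambda_i * g_i(x) = 0 for all i): OK

Verdict: the first failing condition is primal_feasibility -> primal.

primal


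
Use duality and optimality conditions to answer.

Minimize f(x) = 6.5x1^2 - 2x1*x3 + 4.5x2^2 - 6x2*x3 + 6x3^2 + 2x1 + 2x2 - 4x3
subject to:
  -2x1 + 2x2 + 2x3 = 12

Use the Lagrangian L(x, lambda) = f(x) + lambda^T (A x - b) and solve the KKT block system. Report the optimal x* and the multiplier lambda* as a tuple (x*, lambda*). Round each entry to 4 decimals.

Form the Lagrangian:
  L(x, lambda) = (1/2) x^T Q x + c^T x + lambda^T (A x - b)
Stationarity (grad_x L = 0): Q x + c + A^T lambda = 0.
Primal feasibility: A x = b.

This gives the KKT block system:
  [ Q   A^T ] [ x     ]   [-c ]
  [ A    0  ] [ lambda ] = [ b ]

Solving the linear system:
  x*      = (-0.6453, 2.778, 2.5767)
  lambda* = (-5.7712)
  f(x*)   = 31.6064

x* = (-0.6453, 2.778, 2.5767), lambda* = (-5.7712)


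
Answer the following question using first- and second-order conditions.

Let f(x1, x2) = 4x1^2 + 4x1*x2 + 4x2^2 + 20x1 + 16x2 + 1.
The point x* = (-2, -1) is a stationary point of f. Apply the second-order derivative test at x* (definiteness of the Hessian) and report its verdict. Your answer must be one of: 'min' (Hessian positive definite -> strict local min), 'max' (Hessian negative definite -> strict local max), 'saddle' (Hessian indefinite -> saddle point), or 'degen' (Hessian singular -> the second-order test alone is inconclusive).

Compute the Hessian H = grad^2 f:
  H = [[8, 4], [4, 8]]
Verify stationarity: grad f(x*) = H x* + g = (0, 0).
Eigenvalues of H: 4, 12.
Both eigenvalues > 0, so H is positive definite -> x* is a strict local min.

min


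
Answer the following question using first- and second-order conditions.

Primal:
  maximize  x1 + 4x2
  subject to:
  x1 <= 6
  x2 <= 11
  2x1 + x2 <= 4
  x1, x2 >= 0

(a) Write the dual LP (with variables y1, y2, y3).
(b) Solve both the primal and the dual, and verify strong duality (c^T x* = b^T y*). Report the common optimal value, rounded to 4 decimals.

The standard primal-dual pair for 'max c^T x s.t. A x <= b, x >= 0' is:
  Dual:  min b^T y  s.t.  A^T y >= c,  y >= 0.

So the dual LP is:
  minimize  6y1 + 11y2 + 4y3
  subject to:
    y1 + 2y3 >= 1
    y2 + y3 >= 4
    y1, y2, y3 >= 0

Solving the primal: x* = (0, 4).
  primal value c^T x* = 16.
Solving the dual: y* = (0, 0, 4).
  dual value b^T y* = 16.
Strong duality: c^T x* = b^T y*. Confirmed.

16


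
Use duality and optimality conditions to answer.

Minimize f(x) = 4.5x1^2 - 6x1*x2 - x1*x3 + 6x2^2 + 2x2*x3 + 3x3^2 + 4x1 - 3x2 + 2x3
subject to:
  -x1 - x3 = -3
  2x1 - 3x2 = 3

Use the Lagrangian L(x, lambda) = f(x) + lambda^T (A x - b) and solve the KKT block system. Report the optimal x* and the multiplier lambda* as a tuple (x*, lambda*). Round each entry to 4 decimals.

Form the Lagrangian:
  L(x, lambda) = (1/2) x^T Q x + c^T x + lambda^T (A x - b)
Stationarity (grad_x L = 0): Q x + c + A^T lambda = 0.
Primal feasibility: A x = b.

This gives the KKT block system:
  [ Q   A^T ] [ x     ]   [-c ]
  [ A    0  ] [ lambda ] = [ b ]

Solving the linear system:
  x*      = (1.4571, -0.0286, 1.5429)
  lambda* = (9.7429, -3)
  f(x*)   = 23.6143

x* = (1.4571, -0.0286, 1.5429), lambda* = (9.7429, -3)


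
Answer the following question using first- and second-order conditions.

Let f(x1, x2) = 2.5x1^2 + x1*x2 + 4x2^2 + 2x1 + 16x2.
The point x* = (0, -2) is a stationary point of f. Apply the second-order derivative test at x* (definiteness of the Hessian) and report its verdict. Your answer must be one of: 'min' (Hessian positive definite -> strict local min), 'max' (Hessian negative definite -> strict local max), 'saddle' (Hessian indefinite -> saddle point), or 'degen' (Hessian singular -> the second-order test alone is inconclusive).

Compute the Hessian H = grad^2 f:
  H = [[5, 1], [1, 8]]
Verify stationarity: grad f(x*) = H x* + g = (0, 0).
Eigenvalues of H: 4.6972, 8.3028.
Both eigenvalues > 0, so H is positive definite -> x* is a strict local min.

min


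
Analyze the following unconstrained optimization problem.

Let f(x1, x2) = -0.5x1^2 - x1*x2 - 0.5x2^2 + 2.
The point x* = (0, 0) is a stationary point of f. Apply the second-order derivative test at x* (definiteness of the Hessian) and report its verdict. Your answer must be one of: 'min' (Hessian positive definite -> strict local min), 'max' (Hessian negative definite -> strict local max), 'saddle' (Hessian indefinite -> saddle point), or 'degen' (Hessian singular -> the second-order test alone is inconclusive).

Compute the Hessian H = grad^2 f:
  H = [[-1, -1], [-1, -1]]
Verify stationarity: grad f(x*) = H x* + g = (0, 0).
Eigenvalues of H: -2, 0.
H has a zero eigenvalue (singular; negative semidefinite but not definite), so H is neither positive definite, negative definite, nor indefinite. The second-order test alone is inconclusive -> degen.
(Indeed, f is constant along the null direction of H through x*, so x* is not a strict local extremum.)

degen


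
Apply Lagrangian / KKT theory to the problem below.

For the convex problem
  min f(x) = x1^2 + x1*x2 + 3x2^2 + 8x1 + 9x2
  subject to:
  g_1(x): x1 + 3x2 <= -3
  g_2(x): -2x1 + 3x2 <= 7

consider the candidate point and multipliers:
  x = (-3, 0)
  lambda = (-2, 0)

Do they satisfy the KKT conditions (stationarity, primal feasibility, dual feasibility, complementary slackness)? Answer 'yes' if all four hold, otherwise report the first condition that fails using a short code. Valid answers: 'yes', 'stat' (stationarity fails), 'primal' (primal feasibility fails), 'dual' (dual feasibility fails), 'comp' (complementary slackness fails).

Gradient of f: grad f(x) = Q x + c = (2, 6)
Constraint values g_i(x) = a_i^T x - b_i:
  g_1((-3, 0)) = 0
  g_2((-3, 0)) = -1
Stationarity residual: grad f(x) + sum_i lambda_i a_i = (0, 0)
  -> stationarity OK
Primal feasibility (all g_i <= 0): OK
Dual feasibility (all lambda_i >= 0): FAILS
Complementary slackness (lambda_i * g_i(x) = 0 for all i): OK

Verdict: the first failing condition is dual_feasibility -> dual.

dual


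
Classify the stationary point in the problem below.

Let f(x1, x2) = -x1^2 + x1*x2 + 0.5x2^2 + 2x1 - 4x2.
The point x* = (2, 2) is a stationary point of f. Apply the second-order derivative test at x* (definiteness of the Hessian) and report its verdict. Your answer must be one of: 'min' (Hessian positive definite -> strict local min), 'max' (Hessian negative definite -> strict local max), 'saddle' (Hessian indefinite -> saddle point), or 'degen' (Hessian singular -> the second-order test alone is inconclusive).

Compute the Hessian H = grad^2 f:
  H = [[-2, 1], [1, 1]]
Verify stationarity: grad f(x*) = H x* + g = (0, 0).
Eigenvalues of H: -2.3028, 1.3028.
Eigenvalues have mixed signs, so H is indefinite -> x* is a saddle point.

saddle


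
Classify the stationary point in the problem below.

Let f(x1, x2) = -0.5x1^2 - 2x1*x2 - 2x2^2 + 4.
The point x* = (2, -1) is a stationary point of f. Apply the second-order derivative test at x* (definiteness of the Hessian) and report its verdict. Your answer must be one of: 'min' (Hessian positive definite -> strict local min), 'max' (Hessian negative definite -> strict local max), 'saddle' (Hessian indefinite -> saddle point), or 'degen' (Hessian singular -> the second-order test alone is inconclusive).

Compute the Hessian H = grad^2 f:
  H = [[-1, -2], [-2, -4]]
Verify stationarity: grad f(x*) = H x* + g = (0, 0).
Eigenvalues of H: -5, 0.
H has a zero eigenvalue (singular; negative semidefinite but not definite), so H is neither positive definite, negative definite, nor indefinite. The second-order test alone is inconclusive -> degen.
(Indeed, f is constant along the null direction of H through x*, so x* is not a strict local extremum.)

degen


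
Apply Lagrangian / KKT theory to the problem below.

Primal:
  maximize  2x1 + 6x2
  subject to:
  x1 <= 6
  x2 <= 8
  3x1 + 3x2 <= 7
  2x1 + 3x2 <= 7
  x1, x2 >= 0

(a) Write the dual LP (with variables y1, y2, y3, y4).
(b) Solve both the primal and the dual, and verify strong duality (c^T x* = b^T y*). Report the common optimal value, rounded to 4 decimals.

The standard primal-dual pair for 'max c^T x s.t. A x <= b, x >= 0' is:
  Dual:  min b^T y  s.t.  A^T y >= c,  y >= 0.

So the dual LP is:
  minimize  6y1 + 8y2 + 7y3 + 7y4
  subject to:
    y1 + 3y3 + 2y4 >= 2
    y2 + 3y3 + 3y4 >= 6
    y1, y2, y3, y4 >= 0

Solving the primal: x* = (0, 2.3333).
  primal value c^T x* = 14.
Solving the dual: y* = (0, 0, 0, 2).
  dual value b^T y* = 14.
Strong duality: c^T x* = b^T y*. Confirmed.

14


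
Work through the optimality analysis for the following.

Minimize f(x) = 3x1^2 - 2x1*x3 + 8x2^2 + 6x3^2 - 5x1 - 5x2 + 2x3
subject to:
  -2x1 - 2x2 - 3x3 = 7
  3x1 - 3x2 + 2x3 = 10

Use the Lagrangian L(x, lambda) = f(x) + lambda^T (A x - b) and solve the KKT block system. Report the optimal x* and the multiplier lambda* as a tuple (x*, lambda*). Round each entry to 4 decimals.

Form the Lagrangian:
  L(x, lambda) = (1/2) x^T Q x + c^T x + lambda^T (A x - b)
Stationarity (grad_x L = 0): Q x + c + A^T lambda = 0.
Primal feasibility: A x = b.

This gives the KKT block system:
  [ Q   A^T ] [ x     ]   [-c ]
  [ A    0  ] [ lambda ] = [ b ]

Solving the linear system:
  x*      = (1.2831, -2.8911, -1.2613)
  lambda* = (-11.5093, -9.4132)
  f(x*)   = 90.1073

x* = (1.2831, -2.8911, -1.2613), lambda* = (-11.5093, -9.4132)


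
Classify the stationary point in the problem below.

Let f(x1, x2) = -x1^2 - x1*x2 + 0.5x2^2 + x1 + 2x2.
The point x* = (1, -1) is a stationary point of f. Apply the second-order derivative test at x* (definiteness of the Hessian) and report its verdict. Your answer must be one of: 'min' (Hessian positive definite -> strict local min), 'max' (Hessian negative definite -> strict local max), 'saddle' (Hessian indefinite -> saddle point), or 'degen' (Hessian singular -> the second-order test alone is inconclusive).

Compute the Hessian H = grad^2 f:
  H = [[-2, -1], [-1, 1]]
Verify stationarity: grad f(x*) = H x* + g = (0, 0).
Eigenvalues of H: -2.3028, 1.3028.
Eigenvalues have mixed signs, so H is indefinite -> x* is a saddle point.

saddle


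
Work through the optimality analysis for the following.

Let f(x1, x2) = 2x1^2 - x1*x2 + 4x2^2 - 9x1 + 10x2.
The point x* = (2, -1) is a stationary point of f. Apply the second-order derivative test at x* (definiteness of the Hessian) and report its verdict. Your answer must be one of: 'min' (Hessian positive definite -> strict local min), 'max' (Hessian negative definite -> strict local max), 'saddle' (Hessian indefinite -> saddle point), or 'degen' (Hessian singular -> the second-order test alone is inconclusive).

Compute the Hessian H = grad^2 f:
  H = [[4, -1], [-1, 8]]
Verify stationarity: grad f(x*) = H x* + g = (0, 0).
Eigenvalues of H: 3.7639, 8.2361.
Both eigenvalues > 0, so H is positive definite -> x* is a strict local min.

min


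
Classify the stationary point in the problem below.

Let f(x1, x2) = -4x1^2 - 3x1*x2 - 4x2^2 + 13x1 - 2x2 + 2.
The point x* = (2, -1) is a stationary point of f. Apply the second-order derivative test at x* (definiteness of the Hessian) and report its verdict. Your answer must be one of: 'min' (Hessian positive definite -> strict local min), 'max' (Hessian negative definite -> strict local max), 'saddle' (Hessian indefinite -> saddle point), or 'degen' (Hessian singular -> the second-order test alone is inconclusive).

Compute the Hessian H = grad^2 f:
  H = [[-8, -3], [-3, -8]]
Verify stationarity: grad f(x*) = H x* + g = (0, 0).
Eigenvalues of H: -11, -5.
Both eigenvalues < 0, so H is negative definite -> x* is a strict local max.

max


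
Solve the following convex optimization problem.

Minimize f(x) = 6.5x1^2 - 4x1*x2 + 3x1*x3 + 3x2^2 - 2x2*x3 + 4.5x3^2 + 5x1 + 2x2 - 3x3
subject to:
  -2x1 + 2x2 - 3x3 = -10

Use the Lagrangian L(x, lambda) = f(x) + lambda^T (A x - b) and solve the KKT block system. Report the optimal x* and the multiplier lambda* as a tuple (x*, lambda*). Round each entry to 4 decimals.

Form the Lagrangian:
  L(x, lambda) = (1/2) x^T Q x + c^T x + lambda^T (A x - b)
Stationarity (grad_x L = 0): Q x + c + A^T lambda = 0.
Primal feasibility: A x = b.

This gives the KKT block system:
  [ Q   A^T ] [ x     ]   [-c ]
  [ A    0  ] [ lambda ] = [ b ]

Solving the linear system:
  x*      = (-0.5468, -2.1662, 2.2538)
  lambda* = (6.6586)
  f(x*)   = 26.3792

x* = (-0.5468, -2.1662, 2.2538), lambda* = (6.6586)


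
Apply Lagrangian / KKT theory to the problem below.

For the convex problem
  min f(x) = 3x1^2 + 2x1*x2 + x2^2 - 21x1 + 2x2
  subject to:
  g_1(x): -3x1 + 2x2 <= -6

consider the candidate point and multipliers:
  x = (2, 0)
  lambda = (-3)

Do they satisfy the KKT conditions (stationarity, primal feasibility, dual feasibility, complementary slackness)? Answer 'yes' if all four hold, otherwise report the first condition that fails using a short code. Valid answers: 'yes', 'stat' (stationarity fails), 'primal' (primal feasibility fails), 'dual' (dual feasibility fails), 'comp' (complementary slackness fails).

Gradient of f: grad f(x) = Q x + c = (-9, 6)
Constraint values g_i(x) = a_i^T x - b_i:
  g_1((2, 0)) = 0
Stationarity residual: grad f(x) + sum_i lambda_i a_i = (0, 0)
  -> stationarity OK
Primal feasibility (all g_i <= 0): OK
Dual feasibility (all lambda_i >= 0): FAILS
Complementary slackness (lambda_i * g_i(x) = 0 for all i): OK

Verdict: the first failing condition is dual_feasibility -> dual.

dual
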